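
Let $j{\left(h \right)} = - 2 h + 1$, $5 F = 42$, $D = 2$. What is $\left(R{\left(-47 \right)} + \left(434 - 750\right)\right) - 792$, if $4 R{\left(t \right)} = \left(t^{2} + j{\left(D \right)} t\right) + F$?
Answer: $- \frac{2592}{5} \approx -518.4$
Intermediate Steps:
$F = \frac{42}{5}$ ($F = \frac{1}{5} \cdot 42 = \frac{42}{5} \approx 8.4$)
$j{\left(h \right)} = 1 - 2 h$
$R{\left(t \right)} = \frac{21}{10} - \frac{3 t}{4} + \frac{t^{2}}{4}$ ($R{\left(t \right)} = \frac{\left(t^{2} + \left(1 - 4\right) t\right) + \frac{42}{5}}{4} = \frac{\left(t^{2} - 3 t\right) + \frac{42}{5}}{4} = \frac{\frac{42}{5} + t^{2} - 3 t}{4} = \frac{21}{10} - \frac{3 t}{4} + \frac{t^{2}}{4}$)
$\left(R{\left(-47 \right)} + \left(434 - 750\right)\right) - 792 = \left(\left(\frac{21}{10} - - \frac{141}{4} + \frac{\left(-47\right)^{2}}{4}\right) + \left(434 - 750\right)\right) - 792 = \left(\left(\frac{21}{10} + \frac{141}{4} + \frac{1}{4} \cdot 2209\right) - 316\right) - 792 = \left(\left(\frac{21}{10} + \frac{141}{4} + \frac{2209}{4}\right) - 316\right) - 792 = \left(\frac{2948}{5} - 316\right) - 792 = \frac{1368}{5} - 792 = - \frac{2592}{5}$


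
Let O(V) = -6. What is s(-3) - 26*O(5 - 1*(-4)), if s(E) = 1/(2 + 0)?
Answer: 313/2 ≈ 156.50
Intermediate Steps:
s(E) = ½ (s(E) = 1/2 = ½)
s(-3) - 26*O(5 - 1*(-4)) = ½ - 26*(-6) = ½ + 156 = 313/2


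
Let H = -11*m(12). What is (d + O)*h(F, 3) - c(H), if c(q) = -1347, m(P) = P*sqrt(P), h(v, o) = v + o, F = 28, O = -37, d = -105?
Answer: -3055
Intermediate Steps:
h(v, o) = o + v
m(P) = P**(3/2)
H = -264*sqrt(3) ≈ -457.26
(d + O)*h(F, 3) - c(H) = (-105 - 37)*(3 + 28) - 1*(-1347) = -142*31 + 1347 = -4402 + 1347 = -3055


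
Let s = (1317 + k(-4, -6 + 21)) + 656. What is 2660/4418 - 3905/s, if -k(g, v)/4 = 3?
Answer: -6018015/4331849 ≈ -1.3892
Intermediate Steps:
k(g, v) = -12 (k(g, v) = -4*3 = -12)
s = 1961 (s = (1317 - 12) + 656 = 1305 + 656 = 1961)
2660/4418 - 3905/s = 2660/4418 - 3905/1961 = 2660*(1/4418) - 3905*1/1961 = 1330/2209 - 3905/1961 = -6018015/4331849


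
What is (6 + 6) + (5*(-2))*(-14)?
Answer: 152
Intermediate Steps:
(6 + 6) + (5*(-2))*(-14) = 12 - 10*(-14) = 12 + 140 = 152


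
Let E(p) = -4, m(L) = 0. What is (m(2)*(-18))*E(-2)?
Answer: 0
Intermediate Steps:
(m(2)*(-18))*E(-2) = (0*(-18))*(-4) = 0*(-4) = 0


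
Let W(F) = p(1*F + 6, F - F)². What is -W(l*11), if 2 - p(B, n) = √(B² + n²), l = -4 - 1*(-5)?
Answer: -225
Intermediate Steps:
l = 1 (l = -4 + 5 = 1)
p(B, n) = 2 - √(B² + n²)
W(F) = (2 - √((6 + F)²))² (W(F) = (2 - √((1*F + 6)² + (F - F)²))² = (2 - √((F + 6)² + 0²))² = (2 - √((6 + F)² + 0))² = (2 - √((6 + F)²))²)
-W(l*11) = -(-2 + √((6 + 1*11)²))² = -(-2 + √((6 + 11)²))² = -(-2 + √(17²))² = -(-2 + √289)² = -(-2 + 17)² = -1*15² = -1*225 = -225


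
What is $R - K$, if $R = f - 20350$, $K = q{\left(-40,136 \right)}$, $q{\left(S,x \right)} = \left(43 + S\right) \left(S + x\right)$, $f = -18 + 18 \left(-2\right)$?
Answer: $-20692$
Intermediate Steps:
$f = -54$ ($f = -18 - 36 = -54$)
$K = 288$ ($K = \left(-40\right)^{2} + 43 \left(-40\right) + 43 \cdot 136 - 5440 = 1600 - 1720 + 5848 - 5440 = 288$)
$R = -20404$ ($R = -54 - 20350 = -20404$)
$R - K = -20404 - 288 = -20692$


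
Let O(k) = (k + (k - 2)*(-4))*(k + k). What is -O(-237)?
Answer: 340806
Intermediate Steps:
O(k) = 2*k*(8 - 3*k) (O(k) = (k + (-2 + k)*(-4))*(2*k) = (k + (8 - 4*k))*(2*k) = (8 - 3*k)*(2*k) = 2*k*(8 - 3*k))
-O(-237) = -2*(-237)*(8 - 3*(-237)) = -2*(-237)*(8 + 711) = -2*(-237)*719 = -1*(-340806) = 340806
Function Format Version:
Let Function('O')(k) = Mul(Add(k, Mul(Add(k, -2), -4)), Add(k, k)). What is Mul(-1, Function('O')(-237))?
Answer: 340806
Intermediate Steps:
Function('O')(k) = Mul(2, k, Add(8, Mul(-3, k))) (Function('O')(k) = Mul(Add(k, Mul(Add(-2, k), -4)), Mul(2, k)) = Mul(Add(k, Add(8, Mul(-4, k))), Mul(2, k)) = Mul(Add(8, Mul(-3, k)), Mul(2, k)) = Mul(2, k, Add(8, Mul(-3, k))))
Mul(-1, Function('O')(-237)) = Mul(-1, Mul(2, -237, Add(8, Mul(-3, -237)))) = Mul(-1, Mul(2, -237, Add(8, 711))) = Mul(-1, Mul(2, -237, 719)) = Mul(-1, -340806) = 340806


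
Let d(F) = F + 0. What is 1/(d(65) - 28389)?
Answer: -1/28324 ≈ -3.5306e-5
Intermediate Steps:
d(F) = F
1/(d(65) - 28389) = 1/(65 - 28389) = 1/(-28324) = -1/28324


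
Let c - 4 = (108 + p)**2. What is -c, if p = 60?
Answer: -28228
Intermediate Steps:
c = 28228 (c = 4 + (108 + 60)**2 = 4 + 168**2 = 4 + 28224 = 28228)
-c = -1*28228 = -28228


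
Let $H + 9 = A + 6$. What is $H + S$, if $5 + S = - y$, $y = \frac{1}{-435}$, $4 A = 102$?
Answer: $\frac{15227}{870} \approx 17.502$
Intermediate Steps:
$A = \frac{51}{2}$ ($A = \frac{1}{4} \cdot 102 = \frac{51}{2} \approx 25.5$)
$y = - \frac{1}{435} \approx -0.0022989$
$S = - \frac{2174}{435}$ ($S = -5 - - \frac{1}{435} = -5 + \frac{1}{435} = - \frac{2174}{435} \approx -4.9977$)
$H = \frac{45}{2}$ ($H = -9 + \left(\frac{51}{2} + 6\right) = -9 + \frac{63}{2} = \frac{45}{2} \approx 22.5$)
$H + S = \frac{45}{2} - \frac{2174}{435} = \frac{15227}{870}$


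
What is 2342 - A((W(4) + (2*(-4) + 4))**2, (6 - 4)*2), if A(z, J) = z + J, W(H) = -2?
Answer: 2302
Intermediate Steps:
A(z, J) = J + z
2342 - A((W(4) + (2*(-4) + 4))**2, (6 - 4)*2) = 2342 - ((6 - 4)*2 + (-2 + (2*(-4) + 4))**2) = 2342 - (2*2 + (-2 + (-8 + 4))**2) = 2342 - (4 + (-2 - 4)**2) = 2342 - (4 + (-6)**2) = 2342 - (4 + 36) = 2342 - 1*40 = 2342 - 40 = 2302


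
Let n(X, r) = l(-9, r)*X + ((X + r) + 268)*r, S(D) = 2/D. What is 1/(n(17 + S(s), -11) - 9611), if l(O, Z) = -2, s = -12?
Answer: -6/75941 ≈ -7.9009e-5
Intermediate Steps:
n(X, r) = -2*X + r*(268 + X + r) (n(X, r) = -2*X + ((X + r) + 268)*r = -2*X + (268 + X + r)*r = -2*X + r*(268 + X + r))
1/(n(17 + S(s), -11) - 9611) = 1/(((-11)**2 - 2*(17 + 2/(-12)) + 268*(-11) + (17 + 2/(-12))*(-11)) - 9611) = 1/((121 - 2*(17 + 2*(-1/12)) - 2948 + (17 + 2*(-1/12))*(-11)) - 9611) = 1/((121 - 2*(17 - 1/6) - 2948 + (17 - 1/6)*(-11)) - 9611) = 1/((121 - 2*101/6 - 2948 + (101/6)*(-11)) - 9611) = 1/((121 - 101/3 - 2948 - 1111/6) - 9611) = 1/(-18275/6 - 9611) = 1/(-75941/6) = -6/75941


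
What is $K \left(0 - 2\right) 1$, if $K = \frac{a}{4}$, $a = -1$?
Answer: $\frac{1}{2} \approx 0.5$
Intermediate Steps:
$K = - \frac{1}{4} \approx -0.25$
$K \left(0 - 2\right) 1 = - \frac{0 - 2}{4} \cdot 1 = \left(- \frac{1}{4}\right) \left(-2\right) 1 = \frac{1}{2} \cdot 1 = \frac{1}{2}$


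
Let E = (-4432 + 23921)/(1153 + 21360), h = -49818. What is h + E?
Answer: -1121533145/22513 ≈ -49817.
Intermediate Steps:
E = 19489/22513 ≈ 0.86568
h + E = -49818 + 19489/22513 = -1121533145/22513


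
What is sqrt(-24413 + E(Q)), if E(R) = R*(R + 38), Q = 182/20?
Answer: I*sqrt(2398439)/10 ≈ 154.87*I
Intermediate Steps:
Q = 91/10 (Q = 182*(1/20) = 91/10 ≈ 9.1000)
E(R) = R*(38 + R)
sqrt(-24413 + E(Q)) = sqrt(-24413 + 91*(38 + 91/10)/10) = sqrt(-24413 + (91/10)*(471/10)) = sqrt(-24413 + 42861/100) = sqrt(-2398439/100) = I*sqrt(2398439)/10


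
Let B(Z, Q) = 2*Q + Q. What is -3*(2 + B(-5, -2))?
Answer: 12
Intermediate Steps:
B(Z, Q) = 3*Q
-3*(2 + B(-5, -2)) = -3*(2 + 3*(-2)) = -3*(2 - 6) = -3*(-4) = 12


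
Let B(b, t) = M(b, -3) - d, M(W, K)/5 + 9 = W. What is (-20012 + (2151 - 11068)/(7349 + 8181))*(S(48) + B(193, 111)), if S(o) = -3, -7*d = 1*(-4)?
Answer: -398750340391/21742 ≈ -1.8340e+7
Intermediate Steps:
M(W, K) = -45 + 5*W
d = 4/7 (d = -(-4)/7 = -⅐*(-4) = 4/7 ≈ 0.57143)
B(b, t) = -319/7 + 5*b (B(b, t) = (-45 + 5*b) - 1*4/7 = (-45 + 5*b) - 4/7 = -319/7 + 5*b)
(-20012 + (2151 - 11068)/(7349 + 8181))*(S(48) + B(193, 111)) = (-20012 + (2151 - 11068)/(7349 + 8181))*(-3 + (-319/7 + 5*193)) = (-20012 - 8917/15530)*(-3 + (-319/7 + 965)) = (-20012 - 8917*1/15530)*(-3 + 6436/7) = (-20012 - 8917/15530)*(6415/7) = -310795277/15530*6415/7 = -398750340391/21742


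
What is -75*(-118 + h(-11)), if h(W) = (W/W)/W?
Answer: 97425/11 ≈ 8856.8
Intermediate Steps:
h(W) = 1/W
-75*(-118 + h(-11)) = -75*(-118 + 1/(-11)) = -75*(-118 - 1/11) = -75*(-1299/11) = 97425/11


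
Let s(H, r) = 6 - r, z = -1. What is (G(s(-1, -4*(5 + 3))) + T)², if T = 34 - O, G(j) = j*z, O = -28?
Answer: 576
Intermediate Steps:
G(j) = -j (G(j) = j*(-1) = -j)
T = 62 (T = 34 - 1*(-28) = 34 + 28 = 62)
(G(s(-1, -4*(5 + 3))) + T)² = (-(6 - (-4)*(5 + 3)) + 62)² = (-(6 - (-4)*8) + 62)² = (-(6 - 1*(-32)) + 62)² = (-(6 + 32) + 62)² = (-1*38 + 62)² = (-38 + 62)² = 24² = 576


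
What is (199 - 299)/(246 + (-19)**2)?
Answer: -100/607 ≈ -0.16474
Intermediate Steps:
(199 - 299)/(246 + (-19)**2) = -100/(246 + 361) = -100/607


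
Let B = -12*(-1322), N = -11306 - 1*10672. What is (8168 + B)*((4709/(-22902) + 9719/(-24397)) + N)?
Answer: -147560412307411088/279370047 ≈ -5.2819e+8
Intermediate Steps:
N = -21978 (N = -11306 - 10672 = -21978)
B = 15864
(8168 + B)*((4709/(-22902) + 9719/(-24397)) + N) = (8168 + 15864)*((4709/(-22902) + 9719/(-24397)) - 21978) = 24032*((4709*(-1/22902) + 9719*(-1/24397)) - 21978) = 24032*((-4709/22902 - 9719/24397) - 21978) = 24032*(-337470011/558740094 - 21978) = 24032*(-12280327255943/558740094) = -147560412307411088/279370047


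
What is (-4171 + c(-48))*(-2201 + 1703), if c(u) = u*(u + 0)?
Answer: 929766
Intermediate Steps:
c(u) = u² (c(u) = u*u = u²)
(-4171 + c(-48))*(-2201 + 1703) = (-4171 + (-48)²)*(-2201 + 1703) = (-4171 + 2304)*(-498) = -1867*(-498) = 929766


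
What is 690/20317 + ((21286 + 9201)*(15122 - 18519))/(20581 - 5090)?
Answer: -2104105986673/314730647 ≈ -6685.4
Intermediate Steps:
690/20317 + ((21286 + 9201)*(15122 - 18519))/(20581 - 5090) = 690*(1/20317) + (30487*(-3397))/15491 = 690/20317 - 103564339*1/15491 = 690/20317 - 103564339/15491 = -2104105986673/314730647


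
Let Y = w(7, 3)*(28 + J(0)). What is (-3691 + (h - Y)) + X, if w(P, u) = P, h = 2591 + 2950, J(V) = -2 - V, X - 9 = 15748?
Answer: 17425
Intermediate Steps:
X = 15757 (X = 9 + 15748 = 15757)
h = 5541
Y = 182 (Y = 7*(28 + (-2 - 1*0)) = 7*(28 + (-2 + 0)) = 7*(28 - 2) = 7*26 = 182)
(-3691 + (h - Y)) + X = (-3691 + (5541 - 1*182)) + 15757 = (-3691 + (5541 - 182)) + 15757 = (-3691 + 5359) + 15757 = 1668 + 15757 = 17425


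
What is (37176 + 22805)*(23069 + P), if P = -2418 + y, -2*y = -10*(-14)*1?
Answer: 1234468961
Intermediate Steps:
y = -70 (y = -(-10*(-14))/2 = -70 ≈ -70.000)
P = -2488 (P = -2418 - 70 = -2488)
(37176 + 22805)*(23069 + P) = (37176 + 22805)*(23069 - 2488) = 59981*20581 = 1234468961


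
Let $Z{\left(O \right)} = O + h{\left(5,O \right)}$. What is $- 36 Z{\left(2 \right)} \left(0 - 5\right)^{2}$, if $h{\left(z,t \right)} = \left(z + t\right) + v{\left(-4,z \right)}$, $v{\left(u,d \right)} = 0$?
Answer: $-8100$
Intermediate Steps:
$h{\left(z,t \right)} = t + z$ ($h{\left(z,t \right)} = \left(z + t\right) + 0 = \left(t + z\right) + 0 = t + z$)
$Z{\left(O \right)} = 5 + 2 O$ ($Z{\left(O \right)} = O + \left(O + 5\right) = O + \left(5 + O\right) = 5 + 2 O$)
$- 36 Z{\left(2 \right)} \left(0 - 5\right)^{2} = - 36 \left(5 + 2 \cdot 2\right) \left(0 - 5\right)^{2} = - 36 \left(5 + 4\right) \left(-5\right)^{2} = \left(-36\right) 9 \cdot 25 = \left(-324\right) 25 = -8100$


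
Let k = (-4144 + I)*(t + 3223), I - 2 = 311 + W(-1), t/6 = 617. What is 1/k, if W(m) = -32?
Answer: -1/26751275 ≈ -3.7381e-8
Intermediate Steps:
t = 3702 (t = 6*617 = 3702)
I = 281 (I = 2 + (311 - 32) = 2 + 279 = 281)
k = -26751275 (k = (-4144 + 281)*(3702 + 3223) = -3863*6925 = -26751275)
1/k = 1/(-26751275) = -1/26751275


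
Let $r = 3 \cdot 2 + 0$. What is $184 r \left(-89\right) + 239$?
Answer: $-98017$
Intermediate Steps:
$r = 6$ ($r = 6 + 0 = 6$)
$184 r \left(-89\right) + 239 = 184 \cdot 6 \left(-89\right) + 239 = 184 \left(-534\right) + 239 = -98256 + 239 = -98017$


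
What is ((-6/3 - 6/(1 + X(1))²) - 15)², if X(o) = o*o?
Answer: 1369/4 ≈ 342.25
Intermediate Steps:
X(o) = o²
((-6/3 - 6/(1 + X(1))²) - 15)² = ((-6/3 - 6/(1 + 1²)²) - 15)² = ((-6*⅓ - 6/(1 + 1)²) - 15)² = ((-2 - 6/(2²)) - 15)² = ((-2 - 6/4) - 15)² = ((-2 - 6*¼) - 15)² = ((-2 - 3/2) - 15)² = (-7/2 - 15)² = (-37/2)² = 1369/4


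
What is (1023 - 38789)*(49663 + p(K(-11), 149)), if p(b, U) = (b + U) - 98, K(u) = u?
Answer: -1877083498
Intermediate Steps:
p(b, U) = -98 + U + b (p(b, U) = (U + b) - 98 = -98 + U + b)
(1023 - 38789)*(49663 + p(K(-11), 149)) = (1023 - 38789)*(49663 + (-98 + 149 - 11)) = -37766*(49663 + 40) = -37766*49703 = -1877083498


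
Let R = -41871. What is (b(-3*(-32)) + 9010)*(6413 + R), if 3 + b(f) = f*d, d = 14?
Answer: -367025758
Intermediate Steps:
b(f) = -3 + 14*f (b(f) = -3 + f*14 = -3 + 14*f)
(b(-3*(-32)) + 9010)*(6413 + R) = ((-3 + 14*(-3*(-32))) + 9010)*(6413 - 41871) = ((-3 + 14*96) + 9010)*(-35458) = ((-3 + 1344) + 9010)*(-35458) = (1341 + 9010)*(-35458) = 10351*(-35458) = -367025758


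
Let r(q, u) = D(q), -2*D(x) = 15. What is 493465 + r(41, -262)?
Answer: 986915/2 ≈ 4.9346e+5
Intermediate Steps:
D(x) = -15/2 (D(x) = -½*15 = -15/2)
r(q, u) = -15/2
493465 + r(41, -262) = 493465 - 15/2 = 986915/2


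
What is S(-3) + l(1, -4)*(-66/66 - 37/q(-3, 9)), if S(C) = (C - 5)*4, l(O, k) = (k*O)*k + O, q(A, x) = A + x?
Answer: -923/6 ≈ -153.83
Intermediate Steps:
l(O, k) = O + O*k**2 (l(O, k) = (O*k)*k + O = O*k**2 + O = O + O*k**2)
S(C) = -20 + 4*C (S(C) = (-5 + C)*4 = -20 + 4*C)
S(-3) + l(1, -4)*(-66/66 - 37/q(-3, 9)) = (-20 + 4*(-3)) + (1*(1 + (-4)**2))*(-66/66 - 37/(-3 + 9)) = (-20 - 12) + (1*(1 + 16))*(-66*1/66 - 37/6) = -32 + (1*17)*(-1 - 37*1/6) = -32 + 17*(-1 - 37/6) = -32 + 17*(-43/6) = -32 - 731/6 = -923/6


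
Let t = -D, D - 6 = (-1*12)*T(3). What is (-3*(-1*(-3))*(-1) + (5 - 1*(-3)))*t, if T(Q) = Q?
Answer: 510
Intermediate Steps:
D = -30 (D = 6 - 1*12*3 = 6 - 12*3 = 6 - 36 = -30)
t = 30 (t = -1*(-30) = 30)
(-3*(-1*(-3))*(-1) + (5 - 1*(-3)))*t = (-3*(-1*(-3))*(-1) + (5 - 1*(-3)))*30 = (-9*(-1) + (5 + 3))*30 = (-3*(-3) + 8)*30 = (9 + 8)*30 = 17*30 = 510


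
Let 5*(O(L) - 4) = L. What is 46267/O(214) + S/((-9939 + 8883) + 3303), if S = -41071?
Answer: 13082029/13482 ≈ 970.33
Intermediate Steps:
O(L) = 4 + L/5
46267/O(214) + S/((-9939 + 8883) + 3303) = 46267/(4 + (⅕)*214) - 41071/((-9939 + 8883) + 3303) = 46267/(4 + 214/5) - 41071/(-1056 + 3303) = 46267/(234/5) - 41071/2247 = 46267*(5/234) - 41071*1/2247 = 17795/18 - 41071/2247 = 13082029/13482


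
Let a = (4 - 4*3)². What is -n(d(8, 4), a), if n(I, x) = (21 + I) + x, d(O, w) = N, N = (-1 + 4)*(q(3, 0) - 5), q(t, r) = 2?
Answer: -76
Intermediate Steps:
N = -9 (N = (-1 + 4)*(2 - 5) = 3*(-3) = -9)
d(O, w) = -9
a = 64 (a = (4 - 12)² = (-8)² = 64)
n(I, x) = 21 + I + x
-n(d(8, 4), a) = -(21 - 9 + 64) = -1*76 = -76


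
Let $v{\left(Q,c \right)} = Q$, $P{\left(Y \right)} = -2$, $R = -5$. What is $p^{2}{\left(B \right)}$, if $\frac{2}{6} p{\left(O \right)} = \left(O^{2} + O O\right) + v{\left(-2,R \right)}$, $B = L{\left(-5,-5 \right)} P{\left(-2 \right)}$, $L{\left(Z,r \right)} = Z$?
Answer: $352836$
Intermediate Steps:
$B = 10$ ($B = \left(-5\right) \left(-2\right) = 10$)
$p{\left(O \right)} = -6 + 6 O^{2}$ ($p{\left(O \right)} = 3 \left(\left(O^{2} + O O\right) - 2\right) = 3 \left(\left(O^{2} + O^{2}\right) - 2\right) = 3 \left(2 O^{2} - 2\right) = 3 \left(-2 + 2 O^{2}\right) = -6 + 6 O^{2}$)
$p^{2}{\left(B \right)} = \left(-6 + 6 \cdot 10^{2}\right)^{2} = \left(-6 + 6 \cdot 100\right)^{2} = \left(-6 + 600\right)^{2} = 594^{2} = 352836$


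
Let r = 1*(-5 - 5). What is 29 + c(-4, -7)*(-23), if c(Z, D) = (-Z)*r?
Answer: 949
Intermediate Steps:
r = -10 (r = 1*(-10) = -10)
c(Z, D) = 10*Z (c(Z, D) = -Z*(-10) = 10*Z)
29 + c(-4, -7)*(-23) = 29 + (10*(-4))*(-23) = 29 - 40*(-23) = 29 + 920 = 949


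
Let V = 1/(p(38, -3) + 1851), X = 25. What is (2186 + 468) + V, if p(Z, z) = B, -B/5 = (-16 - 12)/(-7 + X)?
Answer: 44398775/16729 ≈ 2654.0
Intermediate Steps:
B = 70/9 (B = -5*(-16 - 12)/(-7 + 25) = -(-140)/18 = -5*(-14/9) = 70/9 ≈ 7.7778)
p(Z, z) = 70/9
V = 9/16729 (V = 1/(70/9 + 1851) = 1/(16729/9) = 9/16729 ≈ 0.00053799)
(2186 + 468) + V = (2186 + 468) + 9/16729 = 2654 + 9/16729 = 44398775/16729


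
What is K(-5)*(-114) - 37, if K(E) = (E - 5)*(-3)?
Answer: -3457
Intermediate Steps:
K(E) = 15 - 3*E (K(E) = (-5 + E)*(-3) = 15 - 3*E)
K(-5)*(-114) - 37 = (15 - 3*(-5))*(-114) - 37 = (15 + 15)*(-114) - 37 = 30*(-114) - 37 = -3420 - 37 = -3457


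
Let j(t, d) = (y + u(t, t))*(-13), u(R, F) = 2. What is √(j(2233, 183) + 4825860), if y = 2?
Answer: 4*√301613 ≈ 2196.8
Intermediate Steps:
j(t, d) = -52 (j(t, d) = (2 + 2)*(-13) = 4*(-13) = -52)
√(j(2233, 183) + 4825860) = √(-52 + 4825860) = √4825808 = 4*√301613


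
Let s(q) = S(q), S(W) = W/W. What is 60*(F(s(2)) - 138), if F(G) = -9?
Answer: -8820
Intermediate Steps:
S(W) = 1
s(q) = 1
60*(F(s(2)) - 138) = 60*(-9 - 138) = 60*(-147) = -8820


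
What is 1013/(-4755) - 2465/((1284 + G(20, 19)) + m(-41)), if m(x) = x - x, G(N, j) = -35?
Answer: -12986312/5938995 ≈ -2.1866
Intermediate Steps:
m(x) = 0
1013/(-4755) - 2465/((1284 + G(20, 19)) + m(-41)) = 1013/(-4755) - 2465/((1284 - 35) + 0) = 1013*(-1/4755) - 2465/(1249 + 0) = -1013/4755 - 2465/1249 = -12986312/5938995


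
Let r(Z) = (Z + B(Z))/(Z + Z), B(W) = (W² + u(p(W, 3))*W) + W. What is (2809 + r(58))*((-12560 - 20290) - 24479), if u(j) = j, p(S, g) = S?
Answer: -164419572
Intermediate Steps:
B(W) = W + 2*W² (B(W) = (W² + W*W) + W = (W² + W²) + W = 2*W² + W = W + 2*W²)
r(Z) = (Z + Z*(1 + 2*Z))/(2*Z) (r(Z) = (Z + Z*(1 + 2*Z))/(Z + Z) = (Z + Z*(1 + 2*Z))/((2*Z)) = (Z + Z*(1 + 2*Z))*(1/(2*Z)) = (Z + Z*(1 + 2*Z))/(2*Z))
(2809 + r(58))*((-12560 - 20290) - 24479) = (2809 + (1 + 58))*((-12560 - 20290) - 24479) = (2809 + 59)*(-32850 - 24479) = 2868*(-57329) = -164419572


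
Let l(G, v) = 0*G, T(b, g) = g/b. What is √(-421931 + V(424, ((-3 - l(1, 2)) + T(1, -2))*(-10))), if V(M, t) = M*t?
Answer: I*√400731 ≈ 633.03*I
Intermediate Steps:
l(G, v) = 0
√(-421931 + V(424, ((-3 - l(1, 2)) + T(1, -2))*(-10))) = √(-421931 + 424*(((-3 - 1*0) - 2/1)*(-10))) = √(-421931 + 424*(((-3 + 0) - 2*1)*(-10))) = √(-421931 + 424*((-3 - 2)*(-10))) = √(-421931 + 424*(-5*(-10))) = √(-421931 + 424*50) = √(-421931 + 21200) = √(-400731) = I*√400731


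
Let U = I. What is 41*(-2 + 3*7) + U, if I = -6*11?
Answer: 713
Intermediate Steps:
I = -66
U = -66
41*(-2 + 3*7) + U = 41*(-2 + 3*7) - 66 = 41*(-2 + 21) - 66 = 41*19 - 66 = 779 - 66 = 713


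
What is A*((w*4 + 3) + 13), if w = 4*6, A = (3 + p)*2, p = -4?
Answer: -224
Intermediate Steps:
A = -2 (A = (3 - 4)*2 = -1*2 = -2)
w = 24
A*((w*4 + 3) + 13) = -2*((24*4 + 3) + 13) = -2*((96 + 3) + 13) = -2*(99 + 13) = -2*112 = -224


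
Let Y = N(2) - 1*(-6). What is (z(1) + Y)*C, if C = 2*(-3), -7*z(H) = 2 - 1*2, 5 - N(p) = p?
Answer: -54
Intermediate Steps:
N(p) = 5 - p
z(H) = 0 (z(H) = -(2 - 1*2)/7 = -(2 - 2)/7 = -⅐*0 = 0)
Y = 9 (Y = (5 - 1*2) - 1*(-6) = (5 - 2) + 6 = 3 + 6 = 9)
C = -6
(z(1) + Y)*C = (0 + 9)*(-6) = 9*(-6) = -54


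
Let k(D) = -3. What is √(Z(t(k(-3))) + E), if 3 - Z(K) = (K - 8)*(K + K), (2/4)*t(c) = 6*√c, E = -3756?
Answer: √(-2889 + 192*I*√3) ≈ 3.0885 + 53.838*I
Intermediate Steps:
t(c) = 12*√c (t(c) = 2*(6*√c) = 12*√c)
Z(K) = 3 - 2*K*(-8 + K) (Z(K) = 3 - (K - 8)*(K + K) = 3 - (-8 + K)*2*K = 3 - 2*K*(-8 + K))
√(Z(t(k(-3))) + E) = √((3 - 2*(12*√(-3))² + 16*(12*√(-3))) - 3756) = √((3 - 2*(12*(I*√3))² + 16*(12*(I*√3))) - 3756) = √((3 - 2*(12*I*√3)² + 16*(12*I*√3)) - 3756) = √((3 - 2*(-432) + 192*I*√3) - 3756) = √((3 + 864 + 192*I*√3) - 3756) = √((867 + 192*I*√3) - 3756) = √(-2889 + 192*I*√3)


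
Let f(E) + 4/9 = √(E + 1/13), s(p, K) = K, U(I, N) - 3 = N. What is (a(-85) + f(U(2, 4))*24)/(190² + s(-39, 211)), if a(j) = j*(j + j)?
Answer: 3938/9903 + 48*√299/472043 ≈ 0.39942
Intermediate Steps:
U(I, N) = 3 + N
f(E) = -4/9 + √(1/13 + E) (f(E) = -4/9 + √(E + 1/13) = -4/9 + √(1/13 + E))
a(j) = 2*j² (a(j) = j*(2*j) = 2*j²)
(a(-85) + f(U(2, 4))*24)/(190² + s(-39, 211)) = (2*(-85)² + (-4/9 + √(13 + 169*(3 + 4))/13)*24)/(190² + 211) = (2*7225 + (-4/9 + √(13 + 169*7)/13)*24)/(36100 + 211) = (14450 + (-4/9 + √(13 + 1183)/13)*24)/36311 = (14450 + (-4/9 + √1196/13)*24)*(1/36311) = (14450 + (-4/9 + (2*√299)/13)*24)*(1/36311) = (14450 + (-4/9 + 2*√299/13)*24)*(1/36311) = (14450 + (-32/3 + 48*√299/13))*(1/36311) = (43318/3 + 48*√299/13)*(1/36311) = 3938/9903 + 48*√299/472043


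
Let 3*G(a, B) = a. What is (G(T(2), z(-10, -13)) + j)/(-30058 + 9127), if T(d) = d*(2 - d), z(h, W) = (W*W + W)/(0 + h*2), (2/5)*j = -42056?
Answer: 105140/20931 ≈ 5.0232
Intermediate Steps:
j = -105140 (j = (5/2)*(-42056) = -105140)
z(h, W) = (W + W²)/(2*h) (z(h, W) = (W² + W)/(0 + 2*h) = (W + W²)/((2*h)) = (W + W²)*(1/(2*h)) = (W + W²)/(2*h))
G(a, B) = a/3
(G(T(2), z(-10, -13)) + j)/(-30058 + 9127) = ((2*(2 - 1*2))/3 - 105140)/(-30058 + 9127) = ((2*(2 - 2))/3 - 105140)/(-20931) = ((2*0)/3 - 105140)*(-1/20931) = ((⅓)*0 - 105140)*(-1/20931) = (0 - 105140)*(-1/20931) = -105140*(-1/20931) = 105140/20931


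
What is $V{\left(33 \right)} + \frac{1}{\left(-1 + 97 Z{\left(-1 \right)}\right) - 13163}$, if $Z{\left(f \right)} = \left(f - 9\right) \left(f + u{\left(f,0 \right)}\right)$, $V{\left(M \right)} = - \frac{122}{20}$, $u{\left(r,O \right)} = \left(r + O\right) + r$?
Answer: $- \frac{156376}{25635} \approx -6.1001$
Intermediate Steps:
$u{\left(r,O \right)} = O + 2 r$ ($u{\left(r,O \right)} = \left(O + r\right) + r = O + 2 r$)
$V{\left(M \right)} = - \frac{61}{10}$ ($V{\left(M \right)} = \left(-122\right) \frac{1}{20} = - \frac{61}{10}$)
$Z{\left(f \right)} = 3 f \left(-9 + f\right)$ ($Z{\left(f \right)} = \left(f - 9\right) \left(f + \left(0 + 2 f\right)\right) = \left(-9 + f\right) \left(f + 2 f\right) = \left(-9 + f\right) 3 f = 3 f \left(-9 + f\right)$)
$V{\left(33 \right)} + \frac{1}{\left(-1 + 97 Z{\left(-1 \right)}\right) - 13163} = - \frac{61}{10} + \frac{1}{\left(-1 + 97 \cdot 3 \left(-1\right) \left(-9 - 1\right)\right) - 13163} = - \frac{61}{10} + \frac{1}{\left(-1 + 97 \cdot 3 \left(-1\right) \left(-10\right)\right) - 13163} = - \frac{61}{10} + \frac{1}{\left(-1 + 97 \cdot 30\right) - 13163} = - \frac{61}{10} + \frac{1}{\left(-1 + 2910\right) - 13163} = - \frac{61}{10} + \frac{1}{2909 - 13163} = - \frac{61}{10} + \frac{1}{-10254} = - \frac{61}{10} - \frac{1}{10254} = - \frac{156376}{25635}$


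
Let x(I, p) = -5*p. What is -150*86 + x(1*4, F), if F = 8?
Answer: -12940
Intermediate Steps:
-150*86 + x(1*4, F) = -150*86 - 5*8 = -12900 - 40 = -12940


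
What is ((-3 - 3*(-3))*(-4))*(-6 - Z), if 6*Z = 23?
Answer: 236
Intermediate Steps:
Z = 23/6 (Z = (⅙)*23 = 23/6 ≈ 3.8333)
((-3 - 3*(-3))*(-4))*(-6 - Z) = ((-3 - 3*(-3))*(-4))*(-6 - 1*23/6) = ((-3 + 9)*(-4))*(-6 - 23/6) = (6*(-4))*(-59/6) = -24*(-59/6) = 236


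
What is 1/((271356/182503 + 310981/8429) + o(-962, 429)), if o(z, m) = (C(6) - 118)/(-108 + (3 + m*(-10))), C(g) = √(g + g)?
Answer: 1755618841396481667914536815/67429600065358546291882596133 + 20800845985307075073510*√3/67429600065358546291882596133 ≈ 0.026037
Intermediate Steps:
C(g) = √2*√g (C(g) = √(2*g) = √2*√g)
o(z, m) = (-118 + 2*√3)/(-105 - 10*m) (o(z, m) = (√2*√6 - 118)/(-108 + (3 + m*(-10))) = (2*√3 - 118)/(-108 + (3 - 10*m)) = (-118 + 2*√3)/(-105 - 10*m))
1/((271356/182503 + 310981/8429) + o(-962, 429)) = 1/((271356/182503 + 310981/8429) + 2*(59 - √3)/(5*(21 + 2*429))) = 1/((271356*(1/182503) + 310981*(1/8429)) + 2*(59 - √3)/(5*(21 + 858))) = 1/((271356/182503 + 310981/8429) + (⅖)*(59 - √3)/879) = 1/(59042225167/1538317787 + (⅖)*(1/879)*(59 - √3)) = 1/(59042225167/1538317787 + (118/4395 - 2*√3/4395)) = 1/(259672101107831/6760906673865 - 2*√3/4395)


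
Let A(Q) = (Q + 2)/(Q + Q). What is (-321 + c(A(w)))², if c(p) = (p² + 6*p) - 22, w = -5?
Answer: 1163560321/10000 ≈ 1.1636e+5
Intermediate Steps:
A(Q) = (2 + Q)/(2*Q) (A(Q) = (2 + Q)/((2*Q)) = (2 + Q)*(1/(2*Q)) = (2 + Q)/(2*Q))
c(p) = -22 + p² + 6*p
(-321 + c(A(w)))² = (-321 + (-22 + ((½)*(2 - 5)/(-5))² + 6*((½)*(2 - 5)/(-5))))² = (-321 + (-22 + ((½)*(-⅕)*(-3))² + 6*((½)*(-⅕)*(-3))))² = (-321 + (-22 + (3/10)² + 6*(3/10)))² = (-321 + (-22 + 9/100 + 9/5))² = (-321 - 2011/100)² = (-34111/100)² = 1163560321/10000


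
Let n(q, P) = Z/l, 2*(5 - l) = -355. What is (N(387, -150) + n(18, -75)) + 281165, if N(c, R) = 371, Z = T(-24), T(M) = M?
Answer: 102760592/365 ≈ 2.8154e+5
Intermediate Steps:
l = 365/2 (l = 5 - ½*(-355) = 5 + 355/2 = 365/2 ≈ 182.50)
Z = -24
n(q, P) = -48/365 (n(q, P) = -24/365/2 = -24*2/365 = -48/365)
(N(387, -150) + n(18, -75)) + 281165 = (371 - 48/365) + 281165 = 135367/365 + 281165 = 102760592/365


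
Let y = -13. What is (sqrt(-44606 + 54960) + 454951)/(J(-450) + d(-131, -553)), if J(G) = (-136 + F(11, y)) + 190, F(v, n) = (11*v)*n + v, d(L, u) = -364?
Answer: -454951/1872 - sqrt(10354)/1872 ≈ -243.08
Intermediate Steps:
F(v, n) = v + 11*n*v (F(v, n) = 11*n*v + v = v + 11*n*v)
J(G) = -1508 (J(G) = (-136 + 11*(1 + 11*(-13))) + 190 = (-136 + 11*(1 - 143)) + 190 = (-136 + 11*(-142)) + 190 = (-136 - 1562) + 190 = -1698 + 190 = -1508)
(sqrt(-44606 + 54960) + 454951)/(J(-450) + d(-131, -553)) = (sqrt(-44606 + 54960) + 454951)/(-1508 - 364) = (sqrt(10354) + 454951)/(-1872) = (454951 + sqrt(10354))*(-1/1872) = -454951/1872 - sqrt(10354)/1872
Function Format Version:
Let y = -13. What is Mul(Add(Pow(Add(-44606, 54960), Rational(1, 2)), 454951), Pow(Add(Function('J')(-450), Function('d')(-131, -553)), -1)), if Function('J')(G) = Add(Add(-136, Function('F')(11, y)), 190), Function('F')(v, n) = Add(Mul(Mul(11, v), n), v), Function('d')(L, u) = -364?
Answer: Add(Rational(-454951, 1872), Mul(Rational(-1, 1872), Pow(10354, Rational(1, 2)))) ≈ -243.08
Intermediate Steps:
Function('F')(v, n) = Add(v, Mul(11, n, v)) (Function('F')(v, n) = Add(Mul(11, n, v), v) = Add(v, Mul(11, n, v)))
Function('J')(G) = -1508 (Function('J')(G) = Add(Add(-136, Mul(11, Add(1, Mul(11, -13)))), 190) = Add(Add(-136, Mul(11, Add(1, -143))), 190) = Add(Add(-136, Mul(11, -142)), 190) = Add(Add(-136, -1562), 190) = Add(-1698, 190) = -1508)
Mul(Add(Pow(Add(-44606, 54960), Rational(1, 2)), 454951), Pow(Add(Function('J')(-450), Function('d')(-131, -553)), -1)) = Mul(Add(Pow(Add(-44606, 54960), Rational(1, 2)), 454951), Pow(Add(-1508, -364), -1)) = Mul(Add(Pow(10354, Rational(1, 2)), 454951), Pow(-1872, -1)) = Mul(Add(454951, Pow(10354, Rational(1, 2))), Rational(-1, 1872)) = Add(Rational(-454951, 1872), Mul(Rational(-1, 1872), Pow(10354, Rational(1, 2))))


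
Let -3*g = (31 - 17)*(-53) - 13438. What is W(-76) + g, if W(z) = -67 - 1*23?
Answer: 13910/3 ≈ 4636.7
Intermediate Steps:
W(z) = -90 (W(z) = -67 - 23 = -90)
g = 14180/3 (g = -((31 - 17)*(-53) - 13438)/3 = -(14*(-53) - 13438)/3 = -(-742 - 13438)/3 = -⅓*(-14180) = 14180/3 ≈ 4726.7)
W(-76) + g = -90 + 14180/3 = 13910/3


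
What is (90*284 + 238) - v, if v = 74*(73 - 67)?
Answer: 25354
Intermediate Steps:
v = 444 (v = 74*6 = 444)
(90*284 + 238) - v = (90*284 + 238) - 1*444 = (25560 + 238) - 444 = 25798 - 444 = 25354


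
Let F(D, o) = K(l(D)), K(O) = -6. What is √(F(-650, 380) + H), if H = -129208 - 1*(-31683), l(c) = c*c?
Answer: I*√97531 ≈ 312.3*I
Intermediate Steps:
l(c) = c²
H = -97525 (H = -129208 + 31683 = -97525)
F(D, o) = -6
√(F(-650, 380) + H) = √(-6 - 97525) = √(-97531) = I*√97531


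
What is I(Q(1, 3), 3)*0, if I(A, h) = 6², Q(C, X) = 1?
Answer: 0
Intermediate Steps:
I(A, h) = 36
I(Q(1, 3), 3)*0 = 36*0 = 0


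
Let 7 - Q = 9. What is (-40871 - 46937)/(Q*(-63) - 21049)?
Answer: 256/61 ≈ 4.1967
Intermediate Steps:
Q = -2 (Q = 7 - 1*9 = 7 - 9 = -2)
(-40871 - 46937)/(Q*(-63) - 21049) = (-40871 - 46937)/(-2*(-63) - 21049) = -87808/(126 - 21049) = -87808/(-20923) = -87808*(-1/20923) = 256/61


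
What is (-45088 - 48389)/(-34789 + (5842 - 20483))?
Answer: 93477/49430 ≈ 1.8911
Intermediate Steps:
(-45088 - 48389)/(-34789 + (5842 - 20483)) = -93477/(-34789 - 14641) = -93477/(-49430) = -93477*(-1/49430) = 93477/49430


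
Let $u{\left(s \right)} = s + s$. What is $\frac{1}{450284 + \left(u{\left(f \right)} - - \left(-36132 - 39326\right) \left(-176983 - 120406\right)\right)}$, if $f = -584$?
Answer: $\frac{1}{22440828278} \approx 4.4562 \cdot 10^{-11}$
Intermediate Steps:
$u{\left(s \right)} = 2 s$
$\frac{1}{450284 + \left(u{\left(f \right)} - - \left(-36132 - 39326\right) \left(-176983 - 120406\right)\right)} = \frac{1}{450284 + \left(2 \left(-584\right) - - \left(-36132 - 39326\right) \left(-176983 - 120406\right)\right)} = \frac{1}{450284 - \left(1168 - \left(-75458\right) \left(-297389\right)\right)} = \frac{1}{450284 - \left(1168 - 22440379162\right)} = \frac{1}{450284 - -22440377994} = \frac{1}{450284 + \left(-1168 + 22440379162\right)} = \frac{1}{450284 + 22440377994} = \frac{1}{22440828278}$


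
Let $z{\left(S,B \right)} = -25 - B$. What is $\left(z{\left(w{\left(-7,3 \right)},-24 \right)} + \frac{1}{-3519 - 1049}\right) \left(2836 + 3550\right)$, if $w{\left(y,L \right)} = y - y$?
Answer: $- \frac{14588817}{2284} \approx -6387.4$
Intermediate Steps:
$w{\left(y,L \right)} = 0$
$\left(z{\left(w{\left(-7,3 \right)},-24 \right)} + \frac{1}{-3519 - 1049}\right) \left(2836 + 3550\right) = \left(\left(-25 - -24\right) + \frac{1}{-3519 - 1049}\right) \left(2836 + 3550\right) = \left(\left(-25 + 24\right) + \frac{1}{-4568}\right) 6386 = \left(-1 - \frac{1}{4568}\right) 6386 = \left(- \frac{4569}{4568}\right) 6386 = - \frac{14588817}{2284}$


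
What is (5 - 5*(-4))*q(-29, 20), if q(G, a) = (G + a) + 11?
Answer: 50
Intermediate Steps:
q(G, a) = 11 + G + a
(5 - 5*(-4))*q(-29, 20) = (5 - 5*(-4))*(11 - 29 + 20) = (5 + 20)*2 = 25*2 = 50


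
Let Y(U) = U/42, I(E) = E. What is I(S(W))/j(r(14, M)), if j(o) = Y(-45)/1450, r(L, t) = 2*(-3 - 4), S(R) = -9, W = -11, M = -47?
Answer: 12180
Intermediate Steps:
r(L, t) = -14 (r(L, t) = 2*(-7) = -14)
Y(U) = U/42 (Y(U) = U*(1/42) = U/42)
j(o) = -3/4060 (j(o) = ((1/42)*(-45))/1450 = -15/14*1/1450 = -3/4060)
I(S(W))/j(r(14, M)) = -9/(-3/4060) = -9*(-4060/3) = 12180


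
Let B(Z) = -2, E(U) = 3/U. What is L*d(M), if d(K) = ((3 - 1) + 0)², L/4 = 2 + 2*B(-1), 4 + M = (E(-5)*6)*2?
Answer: -32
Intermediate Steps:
M = -56/5 (M = -4 + ((3/(-5))*6)*2 = -4 + ((3*(-⅕))*6)*2 = -4 - ⅗*6*2 = -4 - 18/5*2 = -4 - 36/5 = -56/5 ≈ -11.200)
L = -8 (L = 4*(2 + 2*(-2)) = 4*(2 - 4) = 4*(-2) = -8)
d(K) = 4 (d(K) = (2 + 0)² = 2² = 4)
L*d(M) = -8*4 = -32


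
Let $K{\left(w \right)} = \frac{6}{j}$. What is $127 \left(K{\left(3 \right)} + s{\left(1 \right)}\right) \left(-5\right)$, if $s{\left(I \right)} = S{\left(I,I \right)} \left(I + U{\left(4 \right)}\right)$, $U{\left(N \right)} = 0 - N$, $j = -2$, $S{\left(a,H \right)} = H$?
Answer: $3810$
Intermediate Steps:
$U{\left(N \right)} = - N$
$s{\left(I \right)} = I \left(-4 + I\right)$ ($s{\left(I \right)} = I \left(I - 4\right) = I \left(-4 + I\right)$)
$K{\left(w \right)} = -3$ ($K{\left(w \right)} = \frac{6}{-2} = 6 \left(- \frac{1}{2}\right) = -3$)
$127 \left(K{\left(3 \right)} + s{\left(1 \right)}\right) \left(-5\right) = 127 \left(-3 + 1 \left(-4 + 1\right)\right) \left(-5\right) = 127 \left(-3 + 1 \left(-3\right)\right) \left(-5\right) = 127 \left(-3 - 3\right) \left(-5\right) = 127 \left(\left(-6\right) \left(-5\right)\right) = 127 \cdot 30 = 3810$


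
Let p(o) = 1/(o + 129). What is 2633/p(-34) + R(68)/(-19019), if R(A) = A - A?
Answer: 250135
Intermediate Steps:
p(o) = 1/(129 + o)
R(A) = 0
2633/p(-34) + R(68)/(-19019) = 2633/(1/(129 - 34)) + 0/(-19019) = 2633/(1/95) + 0*(-1/19019) = 2633/(1/95) + 0 = 2633*95 + 0 = 250135 + 0 = 250135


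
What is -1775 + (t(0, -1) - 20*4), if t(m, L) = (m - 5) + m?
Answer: -1860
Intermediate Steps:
t(m, L) = -5 + 2*m (t(m, L) = (-5 + m) + m = -5 + 2*m)
-1775 + (t(0, -1) - 20*4) = -1775 + ((-5 + 2*0) - 20*4) = -1775 + ((-5 + 0) - 80) = -1775 + (-5 - 80) = -1775 - 85 = -1860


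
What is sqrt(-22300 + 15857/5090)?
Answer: 3*I*sqrt(64185546430)/5090 ≈ 149.32*I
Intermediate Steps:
sqrt(-22300 + 15857/5090) = sqrt(-113491143/5090) = 3*I*sqrt(64185546430)/5090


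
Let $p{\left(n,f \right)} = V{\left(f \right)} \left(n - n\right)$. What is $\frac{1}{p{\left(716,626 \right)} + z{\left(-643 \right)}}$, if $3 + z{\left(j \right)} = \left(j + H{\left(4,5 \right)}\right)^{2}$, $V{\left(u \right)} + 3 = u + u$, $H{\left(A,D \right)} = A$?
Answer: $\frac{1}{408318} \approx 2.4491 \cdot 10^{-6}$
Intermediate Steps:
$V{\left(u \right)} = -3 + 2 u$ ($V{\left(u \right)} = -3 + \left(u + u\right) = -3 + 2 u$)
$p{\left(n,f \right)} = 0$ ($p{\left(n,f \right)} = \left(-3 + 2 f\right) \left(n - n\right) = \left(-3 + 2 f\right) 0 = 0$)
$z{\left(j \right)} = -3 + \left(4 + j\right)^{2}$ ($z{\left(j \right)} = -3 + \left(j + 4\right)^{2} = -3 + \left(4 + j\right)^{2}$)
$\frac{1}{p{\left(716,626 \right)} + z{\left(-643 \right)}} = \frac{1}{0 - \left(3 - \left(4 - 643\right)^{2}\right)} = \frac{1}{0 - \left(3 - \left(-639\right)^{2}\right)} = \frac{1}{0 + \left(-3 + 408321\right)} = \frac{1}{0 + 408318} = \frac{1}{408318}$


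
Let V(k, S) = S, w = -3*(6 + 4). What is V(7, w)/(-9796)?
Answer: 15/4898 ≈ 0.0030625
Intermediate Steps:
w = -30 (w = -3*10 = -30)
V(7, w)/(-9796) = -30/(-9796) = -30*(-1/9796) = 15/4898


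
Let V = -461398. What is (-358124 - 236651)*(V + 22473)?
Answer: 261061616875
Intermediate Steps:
(-358124 - 236651)*(V + 22473) = (-358124 - 236651)*(-461398 + 22473) = -594775*(-438925) = 261061616875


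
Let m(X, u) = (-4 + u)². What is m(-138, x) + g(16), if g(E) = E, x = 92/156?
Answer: 42025/1521 ≈ 27.630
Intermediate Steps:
x = 23/39 (x = 92*(1/156) = 23/39 ≈ 0.58974)
m(-138, x) + g(16) = (-4 + 23/39)² + 16 = (-133/39)² + 16 = 17689/1521 + 16 = 42025/1521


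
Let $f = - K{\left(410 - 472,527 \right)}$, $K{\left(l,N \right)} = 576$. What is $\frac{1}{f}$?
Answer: $- \frac{1}{576} \approx -0.0017361$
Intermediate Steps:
$f = -576$ ($f = \left(-1\right) 576 = -576$)
$\frac{1}{f} = \frac{1}{-576} = - \frac{1}{576}$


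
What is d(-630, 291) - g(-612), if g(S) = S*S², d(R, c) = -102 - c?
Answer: 229220535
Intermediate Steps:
g(S) = S³
d(-630, 291) - g(-612) = (-102 - 1*291) - 1*(-612)³ = (-102 - 291) - 1*(-229220928) = -393 + 229220928 = 229220535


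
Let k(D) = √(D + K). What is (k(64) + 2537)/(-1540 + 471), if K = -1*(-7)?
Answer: -2537/1069 - √71/1069 ≈ -2.3811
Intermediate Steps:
K = 7
k(D) = √(7 + D) (k(D) = √(D + 7) = √(7 + D))
(k(64) + 2537)/(-1540 + 471) = (√(7 + 64) + 2537)/(-1540 + 471) = (√71 + 2537)/(-1069) = (2537 + √71)*(-1/1069) = -2537/1069 - √71/1069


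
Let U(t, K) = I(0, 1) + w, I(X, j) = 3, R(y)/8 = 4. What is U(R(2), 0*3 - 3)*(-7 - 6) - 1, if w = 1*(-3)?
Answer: -1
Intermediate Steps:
w = -3
R(y) = 32 (R(y) = 8*4 = 32)
U(t, K) = 0 (U(t, K) = 3 - 3 = 0)
U(R(2), 0*3 - 3)*(-7 - 6) - 1 = 0*(-7 - 6) - 1 = 0*(-13) - 1 = 0 - 1 = -1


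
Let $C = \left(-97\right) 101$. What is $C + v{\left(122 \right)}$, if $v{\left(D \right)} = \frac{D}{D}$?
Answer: $-9796$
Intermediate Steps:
$v{\left(D \right)} = 1$
$C = -9797$
$C + v{\left(122 \right)} = -9797 + 1 = -9796$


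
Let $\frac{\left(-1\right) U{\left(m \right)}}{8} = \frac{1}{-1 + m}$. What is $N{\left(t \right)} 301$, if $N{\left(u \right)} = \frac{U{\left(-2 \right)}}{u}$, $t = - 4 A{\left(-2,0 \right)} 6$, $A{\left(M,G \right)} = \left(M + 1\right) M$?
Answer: $- \frac{301}{18} \approx -16.722$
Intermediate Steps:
$A{\left(M,G \right)} = M \left(1 + M\right)$ ($A{\left(M,G \right)} = \left(1 + M\right) M = M \left(1 + M\right)$)
$U{\left(m \right)} = - \frac{8}{-1 + m}$
$t = -48$ ($t = - 4 \left(- 2 \left(1 - 2\right)\right) 6 = - 4 \left(\left(-2\right) \left(-1\right)\right) 6 = \left(-4\right) 2 \cdot 6 = \left(-8\right) 6 = -48$)
$N{\left(u \right)} = \frac{8}{3 u}$ ($N{\left(u \right)} = \frac{\left(-8\right) \frac{1}{-1 - 2}}{u} = \frac{\left(-8\right) \frac{1}{-3}}{u} = \frac{\left(-8\right) \left(- \frac{1}{3}\right)}{u} = \frac{8}{3 u}$)
$N{\left(t \right)} 301 = \frac{8}{3 \left(-48\right)} 301 = \frac{8}{3} \left(- \frac{1}{48}\right) 301 = \left(- \frac{1}{18}\right) 301 = - \frac{301}{18}$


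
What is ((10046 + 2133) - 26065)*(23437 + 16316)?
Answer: -552010158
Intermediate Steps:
((10046 + 2133) - 26065)*(23437 + 16316) = (12179 - 26065)*39753 = -13886*39753 = -552010158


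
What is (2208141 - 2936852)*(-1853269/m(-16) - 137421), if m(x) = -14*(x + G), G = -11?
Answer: 39203490963377/378 ≈ 1.0371e+11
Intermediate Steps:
m(x) = 154 - 14*x (m(x) = -14*(x - 11) = -14*(-11 + x) = 154 - 14*x)
(2208141 - 2936852)*(-1853269/m(-16) - 137421) = (2208141 - 2936852)*(-1853269/(154 - 14*(-16)) - 137421) = -728711*(-1853269/(154 + 224) - 137421) = -728711*(-1853269/378 - 137421) = -728711*(-53798407/378) = 39203490963377/378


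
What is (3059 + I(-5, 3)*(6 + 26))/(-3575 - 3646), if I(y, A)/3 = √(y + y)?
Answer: -3059/7221 - 32*I*√10/2407 ≈ -0.42363 - 0.042041*I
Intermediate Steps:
I(y, A) = 3*√2*√y (I(y, A) = 3*√(y + y) = 3*√(2*y) = 3*(√2*√y) = 3*√2*√y)
(3059 + I(-5, 3)*(6 + 26))/(-3575 - 3646) = (3059 + (3*√2*√(-5))*(6 + 26))/(-3575 - 3646) = (3059 + (3*√2*(I*√5))*32)/(-7221) = (3059 + (3*I*√10)*32)*(-1/7221) = (3059 + 96*I*√10)*(-1/7221) = -3059/7221 - 32*I*√10/2407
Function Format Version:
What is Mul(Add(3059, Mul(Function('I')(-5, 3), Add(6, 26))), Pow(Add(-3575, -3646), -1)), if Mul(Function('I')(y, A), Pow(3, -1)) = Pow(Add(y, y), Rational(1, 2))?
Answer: Add(Rational(-3059, 7221), Mul(Rational(-32, 2407), I, Pow(10, Rational(1, 2)))) ≈ Add(-0.42363, Mul(-0.042041, I))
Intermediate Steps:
Function('I')(y, A) = Mul(3, Pow(2, Rational(1, 2)), Pow(y, Rational(1, 2))) (Function('I')(y, A) = Mul(3, Pow(Add(y, y), Rational(1, 2))) = Mul(3, Pow(Mul(2, y), Rational(1, 2))) = Mul(3, Mul(Pow(2, Rational(1, 2)), Pow(y, Rational(1, 2)))) = Mul(3, Pow(2, Rational(1, 2)), Pow(y, Rational(1, 2))))
Mul(Add(3059, Mul(Function('I')(-5, 3), Add(6, 26))), Pow(Add(-3575, -3646), -1)) = Mul(Add(3059, Mul(Mul(3, Pow(2, Rational(1, 2)), Pow(-5, Rational(1, 2))), Add(6, 26))), Pow(Add(-3575, -3646), -1)) = Mul(Add(3059, Mul(Mul(3, Pow(2, Rational(1, 2)), Mul(I, Pow(5, Rational(1, 2)))), 32)), Pow(-7221, -1)) = Mul(Add(3059, Mul(Mul(3, I, Pow(10, Rational(1, 2))), 32)), Rational(-1, 7221)) = Mul(Add(3059, Mul(96, I, Pow(10, Rational(1, 2)))), Rational(-1, 7221)) = Add(Rational(-3059, 7221), Mul(Rational(-32, 2407), I, Pow(10, Rational(1, 2))))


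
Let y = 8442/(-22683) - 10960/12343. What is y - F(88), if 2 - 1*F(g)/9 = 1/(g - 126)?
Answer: -69143385095/3546366074 ≈ -19.497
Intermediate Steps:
y = -117601762/93325423 (y = 8442*(-1/22683) - 10960*1/12343 = -2814/7561 - 10960/12343 = -117601762/93325423 ≈ -1.2601)
F(g) = 18 - 9/(-126 + g) (F(g) = 18 - 9/(g - 126) = 18 - 9/(-126 + g))
y - F(88) = -117601762/93325423 - 9*(-253 + 2*88)/(-126 + 88) = -117601762/93325423 - 9*(-253 + 176)/(-38) = -117601762/93325423 - 9*(-1)*(-77)/38 = -117601762/93325423 - 1*693/38 = -117601762/93325423 - 693/38 = -69143385095/3546366074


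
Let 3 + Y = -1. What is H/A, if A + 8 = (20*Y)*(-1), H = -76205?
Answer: -76205/72 ≈ -1058.4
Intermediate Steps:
Y = -4 (Y = -3 - 1 = -4)
A = 72 (A = -8 + (20*(-4))*(-1) = -8 - 80*(-1) = -8 + 80 = 72)
H/A = -76205/72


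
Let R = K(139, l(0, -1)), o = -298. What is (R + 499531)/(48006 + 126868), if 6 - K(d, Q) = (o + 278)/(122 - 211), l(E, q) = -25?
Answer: 44458773/15563786 ≈ 2.8566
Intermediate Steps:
K(d, Q) = 514/89 (K(d, Q) = 6 - (-298 + 278)/(122 - 211) = 6 - (-20)/(-89) = 6 - (-20)*(-1)/89 = 6 - 1*20/89 = 6 - 20/89 = 514/89)
R = 514/89 ≈ 5.7753
(R + 499531)/(48006 + 126868) = (514/89 + 499531)/(48006 + 126868) = (44458773/89)/174874 = (44458773/89)*(1/174874) = 44458773/15563786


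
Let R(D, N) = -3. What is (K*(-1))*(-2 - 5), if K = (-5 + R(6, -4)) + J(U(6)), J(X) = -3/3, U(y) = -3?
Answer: -63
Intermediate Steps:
J(X) = -1 (J(X) = -3*⅓ = -1)
K = -9 (K = (-5 - 3) - 1 = -8 - 1 = -9)
(K*(-1))*(-2 - 5) = (-9*(-1))*(-2 - 5) = 9*(-7) = -63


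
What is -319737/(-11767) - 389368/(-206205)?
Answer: 70513061341/2426414235 ≈ 29.061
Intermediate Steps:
-319737/(-11767) - 389368/(-206205) = -319737*(-1/11767) - 389368*(-1/206205) = 319737/11767 + 389368/206205 = 70513061341/2426414235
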